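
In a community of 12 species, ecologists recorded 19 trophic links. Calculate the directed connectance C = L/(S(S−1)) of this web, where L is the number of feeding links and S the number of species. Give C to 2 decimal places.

C = 0.14

The web has S = 12 species and L = 19 feeding links.
C = L / (S(S−1)) = 19 / 132 = 0.1439 ≈ 0.14.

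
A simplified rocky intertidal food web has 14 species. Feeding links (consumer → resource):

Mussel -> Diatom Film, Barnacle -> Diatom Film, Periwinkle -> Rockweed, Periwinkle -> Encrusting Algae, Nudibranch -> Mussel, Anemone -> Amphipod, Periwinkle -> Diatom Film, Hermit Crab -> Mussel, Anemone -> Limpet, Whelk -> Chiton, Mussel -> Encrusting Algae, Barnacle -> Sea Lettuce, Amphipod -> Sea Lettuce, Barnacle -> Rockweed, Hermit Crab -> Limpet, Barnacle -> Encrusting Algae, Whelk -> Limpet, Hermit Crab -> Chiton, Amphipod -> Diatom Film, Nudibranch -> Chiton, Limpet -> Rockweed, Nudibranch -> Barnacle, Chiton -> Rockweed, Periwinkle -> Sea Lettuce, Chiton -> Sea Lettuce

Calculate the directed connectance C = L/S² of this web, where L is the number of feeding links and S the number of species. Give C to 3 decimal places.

The web has S = 14 species and L = 25 feeding links.
C = L / S² = 25 / 196 = 0.1276 ≈ 0.128.

C = 0.128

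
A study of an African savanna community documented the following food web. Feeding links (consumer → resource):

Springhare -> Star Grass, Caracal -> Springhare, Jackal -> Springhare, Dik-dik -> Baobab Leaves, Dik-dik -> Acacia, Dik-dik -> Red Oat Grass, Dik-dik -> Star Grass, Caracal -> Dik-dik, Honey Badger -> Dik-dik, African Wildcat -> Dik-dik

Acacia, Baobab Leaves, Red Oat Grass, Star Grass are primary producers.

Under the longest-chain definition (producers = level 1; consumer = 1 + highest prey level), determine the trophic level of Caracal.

Acacia is a producer → level 1.
Dik-dik eats Acacia (level 1); other prey at levels: Baobab Leaves 1, Red Oat Grass 1, Star Grass 1 → level 2.
Caracal eats Dik-dik (level 2); other prey at levels: Springhare 2 → level 3.

Trophic level 3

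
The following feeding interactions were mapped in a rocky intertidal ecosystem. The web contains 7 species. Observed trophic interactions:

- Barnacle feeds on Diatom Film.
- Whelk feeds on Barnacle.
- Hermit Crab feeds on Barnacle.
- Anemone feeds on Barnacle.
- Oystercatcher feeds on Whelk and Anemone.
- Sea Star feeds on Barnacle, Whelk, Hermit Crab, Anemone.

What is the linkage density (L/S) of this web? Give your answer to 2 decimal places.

There are L = 10 links among S = 7 species.
L/S = 10/7 = 1.4286 ≈ 1.43.

L/S = 1.43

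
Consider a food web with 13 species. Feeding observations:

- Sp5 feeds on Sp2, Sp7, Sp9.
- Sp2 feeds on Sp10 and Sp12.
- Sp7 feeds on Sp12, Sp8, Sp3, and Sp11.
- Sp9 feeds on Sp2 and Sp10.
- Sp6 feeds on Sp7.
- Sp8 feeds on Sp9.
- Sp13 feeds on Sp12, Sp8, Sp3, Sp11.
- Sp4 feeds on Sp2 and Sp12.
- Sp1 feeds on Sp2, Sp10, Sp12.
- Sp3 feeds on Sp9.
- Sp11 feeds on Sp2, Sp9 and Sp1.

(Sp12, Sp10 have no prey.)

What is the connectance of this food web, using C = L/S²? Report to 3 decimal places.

C = 0.154

The web has S = 13 species and L = 26 feeding links.
C = L / S² = 26 / 169 = 0.1538 ≈ 0.154.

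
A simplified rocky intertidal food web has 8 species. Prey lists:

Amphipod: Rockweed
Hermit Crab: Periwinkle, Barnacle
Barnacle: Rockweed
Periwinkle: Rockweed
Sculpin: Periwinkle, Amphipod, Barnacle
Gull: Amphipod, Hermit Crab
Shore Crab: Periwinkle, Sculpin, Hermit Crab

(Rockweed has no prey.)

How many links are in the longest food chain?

One longest chain: Rockweed → Periwinkle → Hermit Crab → Gull.
It has 4 species and 3 links.

3 links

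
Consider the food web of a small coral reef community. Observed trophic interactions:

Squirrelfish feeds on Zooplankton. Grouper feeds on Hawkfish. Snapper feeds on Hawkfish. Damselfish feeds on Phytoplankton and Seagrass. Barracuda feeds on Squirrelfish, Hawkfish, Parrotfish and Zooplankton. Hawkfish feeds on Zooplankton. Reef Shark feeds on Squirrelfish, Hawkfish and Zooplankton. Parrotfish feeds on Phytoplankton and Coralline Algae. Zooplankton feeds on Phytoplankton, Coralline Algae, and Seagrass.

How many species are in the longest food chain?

One longest chain: Seagrass → Zooplankton → Squirrelfish → Barracuda.
It has 4 species and 3 links.

4 species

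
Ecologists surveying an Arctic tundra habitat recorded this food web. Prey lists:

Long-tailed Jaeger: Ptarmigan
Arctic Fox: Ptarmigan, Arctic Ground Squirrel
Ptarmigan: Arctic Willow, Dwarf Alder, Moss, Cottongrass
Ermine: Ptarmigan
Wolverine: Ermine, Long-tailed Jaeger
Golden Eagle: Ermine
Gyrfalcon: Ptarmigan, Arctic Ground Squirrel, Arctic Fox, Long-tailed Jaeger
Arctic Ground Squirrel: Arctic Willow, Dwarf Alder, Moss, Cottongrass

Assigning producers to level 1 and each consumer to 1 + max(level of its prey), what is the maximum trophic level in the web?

4

Producers (level 1): Arctic Willow, Dwarf Alder, Moss, Cottongrass.
Arctic Willow → Ptarmigan → Ermine → Golden Eagle gives Golden Eagle level 4.
No species has a prey at level 4, so no species reaches level 5.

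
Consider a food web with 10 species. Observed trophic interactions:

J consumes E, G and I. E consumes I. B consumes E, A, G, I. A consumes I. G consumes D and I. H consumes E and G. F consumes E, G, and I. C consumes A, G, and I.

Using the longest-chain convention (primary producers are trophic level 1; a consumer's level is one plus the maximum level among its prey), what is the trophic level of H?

Trophic level 3

I is a producer → level 1.
E eats I → level 2.
H eats E (level 2); other prey at levels: G 2 → level 3.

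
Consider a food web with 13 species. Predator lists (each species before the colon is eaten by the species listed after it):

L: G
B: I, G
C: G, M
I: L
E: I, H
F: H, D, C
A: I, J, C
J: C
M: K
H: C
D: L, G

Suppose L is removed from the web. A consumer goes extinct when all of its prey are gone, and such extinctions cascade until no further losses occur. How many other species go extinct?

0

Remove L.
Every predator of it retains at least one other prey: G still has B, D, C.
No consumer loses all prey, so no secondary extinctions occur.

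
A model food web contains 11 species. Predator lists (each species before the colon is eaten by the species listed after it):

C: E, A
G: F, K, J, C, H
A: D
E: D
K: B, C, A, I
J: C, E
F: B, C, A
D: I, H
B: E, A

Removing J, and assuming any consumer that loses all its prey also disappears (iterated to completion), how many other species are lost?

0

Remove J.
Every predator of it retains at least one other prey: C still has G, F, K; E still has B, C.
No consumer loses all prey, so no secondary extinctions occur.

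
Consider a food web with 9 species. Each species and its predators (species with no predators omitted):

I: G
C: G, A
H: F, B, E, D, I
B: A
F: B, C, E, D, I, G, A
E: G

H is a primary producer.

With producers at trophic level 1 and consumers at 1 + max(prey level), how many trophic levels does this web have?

Producers (level 1): H.
H → F → B → A gives A level 4.
No species has a prey at level 4, so no species reaches level 5.

4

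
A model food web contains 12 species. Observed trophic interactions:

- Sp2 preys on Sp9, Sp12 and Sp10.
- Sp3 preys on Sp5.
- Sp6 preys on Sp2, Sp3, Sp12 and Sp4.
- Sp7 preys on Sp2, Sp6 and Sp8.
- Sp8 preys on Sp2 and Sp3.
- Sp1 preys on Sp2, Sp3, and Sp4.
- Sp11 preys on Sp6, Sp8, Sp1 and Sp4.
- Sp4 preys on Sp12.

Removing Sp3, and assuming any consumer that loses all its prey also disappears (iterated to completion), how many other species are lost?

0

Remove Sp3.
Every predator of it retains at least one other prey: Sp1 still has Sp2, Sp4; Sp8 still has Sp2; Sp6 still has Sp12, Sp2, Sp4.
No consumer loses all prey, so no secondary extinctions occur.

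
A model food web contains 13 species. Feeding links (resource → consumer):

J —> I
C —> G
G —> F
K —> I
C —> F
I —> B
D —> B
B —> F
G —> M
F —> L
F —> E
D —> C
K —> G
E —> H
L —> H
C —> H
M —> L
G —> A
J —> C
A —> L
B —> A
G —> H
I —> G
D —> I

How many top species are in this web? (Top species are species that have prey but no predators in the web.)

1

Top species (has prey, but nothing eats it): H.
Count: 1.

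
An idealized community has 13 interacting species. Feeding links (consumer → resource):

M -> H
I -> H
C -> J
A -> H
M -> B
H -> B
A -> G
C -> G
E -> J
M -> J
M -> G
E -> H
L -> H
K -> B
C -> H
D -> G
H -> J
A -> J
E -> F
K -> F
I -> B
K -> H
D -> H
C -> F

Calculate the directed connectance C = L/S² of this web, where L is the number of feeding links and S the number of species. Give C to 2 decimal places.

C = 0.14

The web has S = 13 species and L = 24 feeding links.
C = L / S² = 24 / 169 = 0.1420 ≈ 0.14.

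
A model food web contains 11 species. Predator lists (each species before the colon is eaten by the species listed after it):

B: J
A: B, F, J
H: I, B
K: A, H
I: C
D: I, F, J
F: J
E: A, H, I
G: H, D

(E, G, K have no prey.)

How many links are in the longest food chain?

3 links

One longest chain: E → A → F → J.
It has 4 species and 3 links.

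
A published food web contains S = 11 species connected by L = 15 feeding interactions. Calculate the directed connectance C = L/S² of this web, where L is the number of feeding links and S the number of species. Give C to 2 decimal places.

C = 0.12

The web has S = 11 species and L = 15 feeding links.
C = L / S² = 15 / 121 = 0.1240 ≈ 0.12.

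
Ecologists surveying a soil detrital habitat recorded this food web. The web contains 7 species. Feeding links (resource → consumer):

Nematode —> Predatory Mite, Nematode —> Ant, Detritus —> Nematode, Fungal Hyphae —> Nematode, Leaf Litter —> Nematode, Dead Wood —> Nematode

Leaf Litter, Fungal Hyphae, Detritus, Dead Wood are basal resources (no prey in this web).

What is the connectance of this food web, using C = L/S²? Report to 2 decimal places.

C = 0.12

The web has S = 7 species and L = 6 feeding links.
C = L / S² = 6 / 49 = 0.1224 ≈ 0.12.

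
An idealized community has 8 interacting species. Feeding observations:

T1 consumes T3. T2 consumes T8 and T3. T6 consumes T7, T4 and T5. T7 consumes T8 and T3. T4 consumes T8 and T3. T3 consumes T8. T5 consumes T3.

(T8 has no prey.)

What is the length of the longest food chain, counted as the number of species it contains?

4 species

One longest chain: T8 → T3 → T7 → T6.
It has 4 species and 3 links.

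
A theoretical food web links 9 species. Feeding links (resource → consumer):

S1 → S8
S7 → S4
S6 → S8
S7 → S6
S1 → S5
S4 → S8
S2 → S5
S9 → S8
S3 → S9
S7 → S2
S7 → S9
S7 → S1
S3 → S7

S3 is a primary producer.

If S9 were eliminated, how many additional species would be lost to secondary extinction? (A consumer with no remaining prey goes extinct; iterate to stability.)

Remove S9.
Every predator of it retains at least one other prey: S8 still has S4, S6, S1.
No consumer loses all prey, so no secondary extinctions occur.

0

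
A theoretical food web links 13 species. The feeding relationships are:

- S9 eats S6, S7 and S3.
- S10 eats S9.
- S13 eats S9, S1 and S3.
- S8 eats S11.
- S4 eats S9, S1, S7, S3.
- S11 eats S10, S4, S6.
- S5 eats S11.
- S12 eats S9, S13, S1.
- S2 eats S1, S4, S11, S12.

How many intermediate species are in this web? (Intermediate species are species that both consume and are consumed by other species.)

Intermediate species (has both prey and predators): S9, S13, S10, S4, S11, S12.
Count: 6.

6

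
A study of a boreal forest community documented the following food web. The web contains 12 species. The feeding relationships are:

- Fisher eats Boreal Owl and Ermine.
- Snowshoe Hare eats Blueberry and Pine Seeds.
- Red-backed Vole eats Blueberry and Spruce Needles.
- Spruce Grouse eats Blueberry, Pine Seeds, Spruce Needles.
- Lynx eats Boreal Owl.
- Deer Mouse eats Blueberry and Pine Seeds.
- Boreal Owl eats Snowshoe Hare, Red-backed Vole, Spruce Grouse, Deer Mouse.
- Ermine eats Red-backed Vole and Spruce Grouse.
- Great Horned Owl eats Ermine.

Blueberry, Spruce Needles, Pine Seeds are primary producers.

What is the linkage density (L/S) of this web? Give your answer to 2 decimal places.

There are L = 19 links among S = 12 species.
L/S = 19/12 = 1.5833 ≈ 1.58.

L/S = 1.58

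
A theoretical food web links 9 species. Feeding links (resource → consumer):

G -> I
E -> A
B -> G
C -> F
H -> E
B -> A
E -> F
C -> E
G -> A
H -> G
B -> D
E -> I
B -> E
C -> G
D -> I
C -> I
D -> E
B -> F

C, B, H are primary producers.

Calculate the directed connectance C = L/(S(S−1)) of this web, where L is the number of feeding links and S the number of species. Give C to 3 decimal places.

The web has S = 9 species and L = 18 feeding links.
C = L / (S(S−1)) = 18 / 72 = 0.2500 ≈ 0.250.

C = 0.250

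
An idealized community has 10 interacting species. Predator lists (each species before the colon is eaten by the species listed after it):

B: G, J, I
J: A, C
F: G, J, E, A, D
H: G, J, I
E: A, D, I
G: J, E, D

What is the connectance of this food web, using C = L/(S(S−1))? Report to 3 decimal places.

The web has S = 10 species and L = 19 feeding links.
C = L / (S(S−1)) = 19 / 90 = 0.2111 ≈ 0.211.

C = 0.211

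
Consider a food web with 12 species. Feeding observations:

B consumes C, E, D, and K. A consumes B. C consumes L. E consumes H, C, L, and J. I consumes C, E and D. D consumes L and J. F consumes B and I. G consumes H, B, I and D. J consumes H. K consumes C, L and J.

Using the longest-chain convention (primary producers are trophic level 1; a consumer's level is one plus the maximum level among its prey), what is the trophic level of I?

H is a producer → level 1.
J eats H → level 2.
D eats J (level 2); other prey at levels: L 1 → level 3.
I eats D (level 3); other prey at levels: C 2, E 3 → level 4.

Trophic level 4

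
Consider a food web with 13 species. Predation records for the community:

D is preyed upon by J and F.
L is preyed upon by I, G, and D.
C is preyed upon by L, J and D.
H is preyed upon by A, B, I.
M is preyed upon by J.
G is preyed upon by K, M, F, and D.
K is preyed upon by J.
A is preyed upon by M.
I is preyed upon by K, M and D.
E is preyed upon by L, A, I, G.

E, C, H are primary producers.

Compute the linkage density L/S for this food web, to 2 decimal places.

There are L = 25 links among S = 13 species.
L/S = 25/13 = 1.9231 ≈ 1.92.

L/S = 1.92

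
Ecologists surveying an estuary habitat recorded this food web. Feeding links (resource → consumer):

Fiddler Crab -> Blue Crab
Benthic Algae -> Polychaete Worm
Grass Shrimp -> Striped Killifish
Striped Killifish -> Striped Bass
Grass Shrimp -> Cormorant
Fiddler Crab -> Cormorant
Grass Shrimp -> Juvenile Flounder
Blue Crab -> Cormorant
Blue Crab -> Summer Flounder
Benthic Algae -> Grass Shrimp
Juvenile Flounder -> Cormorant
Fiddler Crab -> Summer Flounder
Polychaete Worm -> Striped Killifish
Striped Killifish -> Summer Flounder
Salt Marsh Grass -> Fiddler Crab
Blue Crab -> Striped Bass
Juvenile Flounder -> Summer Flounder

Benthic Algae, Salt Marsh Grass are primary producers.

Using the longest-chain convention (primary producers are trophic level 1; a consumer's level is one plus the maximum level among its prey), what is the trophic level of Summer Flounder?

Trophic level 4

Salt Marsh Grass is a producer → level 1.
Fiddler Crab eats Salt Marsh Grass → level 2.
Blue Crab eats Fiddler Crab → level 3.
Summer Flounder eats Blue Crab (level 3); other prey at levels: Fiddler Crab 2, Striped Killifish 3, Juvenile Flounder 3 → level 4.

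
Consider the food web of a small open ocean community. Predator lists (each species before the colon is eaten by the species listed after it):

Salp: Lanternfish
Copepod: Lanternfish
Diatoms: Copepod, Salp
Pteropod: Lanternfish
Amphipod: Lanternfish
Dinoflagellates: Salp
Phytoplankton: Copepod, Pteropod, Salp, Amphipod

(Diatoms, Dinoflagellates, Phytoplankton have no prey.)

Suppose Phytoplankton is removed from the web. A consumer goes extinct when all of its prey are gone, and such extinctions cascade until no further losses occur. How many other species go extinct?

Remove Phytoplankton.
Round 1: Pteropod (all prey gone), Amphipod (all prey gone) → extinct.
No further losses. Total secondary extinctions: 2.

2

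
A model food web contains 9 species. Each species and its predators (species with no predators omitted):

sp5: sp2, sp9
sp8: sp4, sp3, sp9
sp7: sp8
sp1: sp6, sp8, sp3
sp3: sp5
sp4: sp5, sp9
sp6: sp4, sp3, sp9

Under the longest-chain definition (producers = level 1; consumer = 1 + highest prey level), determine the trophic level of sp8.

sp7 is a producer → level 1.
sp8 eats sp7 (level 1); other prey at levels: sp1 1 → level 2.

Trophic level 2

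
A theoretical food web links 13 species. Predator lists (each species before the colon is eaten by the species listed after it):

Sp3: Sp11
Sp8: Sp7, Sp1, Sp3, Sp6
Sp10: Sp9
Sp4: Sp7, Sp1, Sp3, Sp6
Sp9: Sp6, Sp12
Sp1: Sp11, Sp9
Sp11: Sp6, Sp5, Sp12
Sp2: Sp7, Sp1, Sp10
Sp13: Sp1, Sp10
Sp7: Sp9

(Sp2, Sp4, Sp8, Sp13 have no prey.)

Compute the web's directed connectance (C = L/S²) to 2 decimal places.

C = 0.14

The web has S = 13 species and L = 23 feeding links.
C = L / S² = 23 / 169 = 0.1361 ≈ 0.14.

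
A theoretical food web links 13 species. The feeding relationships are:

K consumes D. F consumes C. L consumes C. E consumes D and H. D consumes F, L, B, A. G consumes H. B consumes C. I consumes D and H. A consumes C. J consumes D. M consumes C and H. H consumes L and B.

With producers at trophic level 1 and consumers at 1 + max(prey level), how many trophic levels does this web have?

Producers (level 1): C.
C → B → D → J gives J level 4.
No species has a prey at level 4, so no species reaches level 5.

4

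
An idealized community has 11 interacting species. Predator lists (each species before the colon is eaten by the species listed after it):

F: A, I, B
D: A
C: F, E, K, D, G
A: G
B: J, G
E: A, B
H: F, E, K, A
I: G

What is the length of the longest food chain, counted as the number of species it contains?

One longest chain: C → F → B → J.
It has 4 species and 3 links.

4 species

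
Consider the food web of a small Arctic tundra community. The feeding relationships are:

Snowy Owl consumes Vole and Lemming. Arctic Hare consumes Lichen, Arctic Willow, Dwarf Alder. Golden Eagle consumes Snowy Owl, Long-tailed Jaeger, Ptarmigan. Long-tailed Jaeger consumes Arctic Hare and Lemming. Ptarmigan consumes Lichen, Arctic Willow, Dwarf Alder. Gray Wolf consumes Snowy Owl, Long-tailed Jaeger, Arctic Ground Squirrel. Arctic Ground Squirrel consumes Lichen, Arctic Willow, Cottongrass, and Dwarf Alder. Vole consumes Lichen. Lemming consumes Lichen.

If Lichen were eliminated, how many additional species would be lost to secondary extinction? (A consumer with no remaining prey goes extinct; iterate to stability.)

Remove Lichen.
Round 1: Vole (all prey gone), Lemming (all prey gone) → extinct.
Round 2: Snowy Owl (all prey gone) → extinct.
No further losses. Total secondary extinctions: 3.

3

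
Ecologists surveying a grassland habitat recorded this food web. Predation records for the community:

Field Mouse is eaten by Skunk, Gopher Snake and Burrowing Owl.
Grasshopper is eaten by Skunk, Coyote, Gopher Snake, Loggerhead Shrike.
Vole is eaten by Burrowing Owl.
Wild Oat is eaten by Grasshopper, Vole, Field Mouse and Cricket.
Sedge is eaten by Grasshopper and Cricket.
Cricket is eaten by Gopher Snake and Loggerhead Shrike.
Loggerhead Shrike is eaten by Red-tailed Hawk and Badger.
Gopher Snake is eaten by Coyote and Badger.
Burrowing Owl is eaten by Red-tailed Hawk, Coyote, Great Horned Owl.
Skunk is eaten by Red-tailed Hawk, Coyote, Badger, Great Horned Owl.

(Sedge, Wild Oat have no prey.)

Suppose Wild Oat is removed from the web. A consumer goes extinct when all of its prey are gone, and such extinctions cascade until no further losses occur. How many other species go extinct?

3

Remove Wild Oat.
Round 1: Field Mouse (all prey gone), Vole (all prey gone) → extinct.
Round 2: Burrowing Owl (all prey gone) → extinct.
No further losses. Total secondary extinctions: 3.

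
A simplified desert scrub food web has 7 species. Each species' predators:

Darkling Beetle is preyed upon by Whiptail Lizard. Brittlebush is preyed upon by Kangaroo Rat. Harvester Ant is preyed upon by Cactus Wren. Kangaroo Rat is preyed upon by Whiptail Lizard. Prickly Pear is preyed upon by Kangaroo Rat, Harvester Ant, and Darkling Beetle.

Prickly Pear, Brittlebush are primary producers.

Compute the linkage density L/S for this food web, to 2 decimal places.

L/S = 1.00

There are L = 7 links among S = 7 species.
L/S = 7/7 = 1.0000 ≈ 1.00.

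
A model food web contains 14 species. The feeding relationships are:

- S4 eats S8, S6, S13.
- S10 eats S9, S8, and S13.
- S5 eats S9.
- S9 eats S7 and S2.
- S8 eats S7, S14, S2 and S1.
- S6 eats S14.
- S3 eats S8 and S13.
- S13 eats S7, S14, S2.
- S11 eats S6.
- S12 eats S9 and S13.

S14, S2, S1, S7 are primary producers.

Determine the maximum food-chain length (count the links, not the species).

2 links

One longest chain: S14 → S13 → S12.
It has 3 species and 2 links.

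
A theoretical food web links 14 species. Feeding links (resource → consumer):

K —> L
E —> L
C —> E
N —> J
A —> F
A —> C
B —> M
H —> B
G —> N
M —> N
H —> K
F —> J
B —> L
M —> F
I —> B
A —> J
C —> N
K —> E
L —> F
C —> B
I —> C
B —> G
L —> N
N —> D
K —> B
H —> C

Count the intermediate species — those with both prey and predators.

Intermediate species (has both prey and predators): K, C, E, B, L, M, G, F, N.
Count: 9.

9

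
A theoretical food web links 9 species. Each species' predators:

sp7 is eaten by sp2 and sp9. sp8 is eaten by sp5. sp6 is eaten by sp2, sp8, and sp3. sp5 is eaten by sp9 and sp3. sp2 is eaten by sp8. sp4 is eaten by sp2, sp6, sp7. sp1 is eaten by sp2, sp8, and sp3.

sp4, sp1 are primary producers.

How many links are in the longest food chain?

5 links

One longest chain: sp4 → sp7 → sp2 → sp8 → sp5 → sp3.
It has 6 species and 5 links.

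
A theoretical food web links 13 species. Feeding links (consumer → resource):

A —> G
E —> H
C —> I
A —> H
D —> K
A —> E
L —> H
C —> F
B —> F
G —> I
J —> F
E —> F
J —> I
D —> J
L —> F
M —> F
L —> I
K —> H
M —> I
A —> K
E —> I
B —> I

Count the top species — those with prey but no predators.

Top species (has prey, but nothing eats it): C, M, L, B, D, A.
Count: 6.

6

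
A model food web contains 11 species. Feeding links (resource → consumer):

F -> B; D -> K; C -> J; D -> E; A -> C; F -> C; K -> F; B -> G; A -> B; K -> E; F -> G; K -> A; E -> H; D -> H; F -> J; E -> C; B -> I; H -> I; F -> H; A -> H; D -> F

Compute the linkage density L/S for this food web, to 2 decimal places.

There are L = 21 links among S = 11 species.
L/S = 21/11 = 1.9091 ≈ 1.91.

L/S = 1.91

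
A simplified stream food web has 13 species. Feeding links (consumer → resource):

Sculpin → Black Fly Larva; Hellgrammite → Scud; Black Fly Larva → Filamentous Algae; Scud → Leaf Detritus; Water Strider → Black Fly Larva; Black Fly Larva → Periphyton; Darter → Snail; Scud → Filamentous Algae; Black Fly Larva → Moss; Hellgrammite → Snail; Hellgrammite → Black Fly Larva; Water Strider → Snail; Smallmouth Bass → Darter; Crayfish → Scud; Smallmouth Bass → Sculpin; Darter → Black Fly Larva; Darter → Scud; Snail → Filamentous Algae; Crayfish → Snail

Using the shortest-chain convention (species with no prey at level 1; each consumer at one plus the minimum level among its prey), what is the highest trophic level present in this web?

4

Basal resources (level 1): Leaf Detritus, Moss, Periphyton, Filamentous Algae.
Following each consumer down to its lowest-level prey: Moss → Black Fly Larva → Sculpin → Smallmouth Bass (levels 1 through 4).
All prey of Smallmouth Bass (Sculpin 3, Darter 3) are at level 3 or above, so Smallmouth Bass is at level 1 + 3 = 4.
Every consumer has at least one prey at level 3 or below, so none exceeds level 4.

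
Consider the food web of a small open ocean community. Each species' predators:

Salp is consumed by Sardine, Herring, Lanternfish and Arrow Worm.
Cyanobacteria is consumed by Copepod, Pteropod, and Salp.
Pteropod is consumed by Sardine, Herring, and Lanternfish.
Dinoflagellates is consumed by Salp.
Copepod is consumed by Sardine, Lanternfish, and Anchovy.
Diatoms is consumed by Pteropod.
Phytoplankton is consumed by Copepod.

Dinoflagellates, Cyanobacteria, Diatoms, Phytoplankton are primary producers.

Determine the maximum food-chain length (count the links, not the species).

2 links

One longest chain: Cyanobacteria → Copepod → Lanternfish.
It has 3 species and 2 links.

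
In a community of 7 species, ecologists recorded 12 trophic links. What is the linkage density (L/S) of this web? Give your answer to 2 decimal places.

There are L = 12 links among S = 7 species.
L/S = 12/7 = 1.7143 ≈ 1.71.

L/S = 1.71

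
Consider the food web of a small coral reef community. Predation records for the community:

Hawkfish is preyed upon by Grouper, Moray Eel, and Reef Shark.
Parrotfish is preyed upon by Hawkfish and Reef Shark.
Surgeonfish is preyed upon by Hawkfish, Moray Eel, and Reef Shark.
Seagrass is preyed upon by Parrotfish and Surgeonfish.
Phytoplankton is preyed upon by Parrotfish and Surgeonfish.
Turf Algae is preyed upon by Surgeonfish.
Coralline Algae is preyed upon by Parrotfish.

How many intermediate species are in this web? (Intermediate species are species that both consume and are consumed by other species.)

3

Intermediate species (has both prey and predators): Surgeonfish, Parrotfish, Hawkfish.
Count: 3.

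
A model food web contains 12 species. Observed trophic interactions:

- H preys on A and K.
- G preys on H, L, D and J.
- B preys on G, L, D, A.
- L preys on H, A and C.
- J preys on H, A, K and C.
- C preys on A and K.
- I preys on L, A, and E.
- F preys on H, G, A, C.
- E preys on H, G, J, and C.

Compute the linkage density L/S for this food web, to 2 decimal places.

L/S = 2.50

There are L = 30 links among S = 12 species.
L/S = 30/12 = 2.5000 ≈ 2.50.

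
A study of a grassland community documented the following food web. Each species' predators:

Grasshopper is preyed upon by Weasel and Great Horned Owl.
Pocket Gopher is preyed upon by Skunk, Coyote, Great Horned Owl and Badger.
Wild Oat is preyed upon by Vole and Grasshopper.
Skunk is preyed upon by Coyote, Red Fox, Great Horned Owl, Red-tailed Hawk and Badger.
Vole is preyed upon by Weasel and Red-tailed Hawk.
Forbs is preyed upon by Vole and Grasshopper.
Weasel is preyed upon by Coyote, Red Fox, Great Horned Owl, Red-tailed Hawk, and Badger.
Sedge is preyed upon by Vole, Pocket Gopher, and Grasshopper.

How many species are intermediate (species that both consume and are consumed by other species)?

Intermediate species (has both prey and predators): Vole, Grasshopper, Pocket Gopher, Skunk, Weasel.
Count: 5.

5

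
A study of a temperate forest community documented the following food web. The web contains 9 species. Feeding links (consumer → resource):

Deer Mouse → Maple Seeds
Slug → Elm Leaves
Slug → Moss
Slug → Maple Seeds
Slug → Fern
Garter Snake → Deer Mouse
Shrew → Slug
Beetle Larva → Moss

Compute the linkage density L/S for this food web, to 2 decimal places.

There are L = 8 links among S = 9 species.
L/S = 8/9 = 0.8889 ≈ 0.89.

L/S = 0.89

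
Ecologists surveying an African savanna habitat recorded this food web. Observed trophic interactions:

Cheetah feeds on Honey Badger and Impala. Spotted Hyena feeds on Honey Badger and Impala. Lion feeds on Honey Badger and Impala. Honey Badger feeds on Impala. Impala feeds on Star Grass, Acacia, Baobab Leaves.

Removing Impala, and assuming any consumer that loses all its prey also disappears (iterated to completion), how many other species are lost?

Remove Impala.
Round 1: Honey Badger (all prey gone) → extinct.
Round 2: Cheetah (all prey gone), Spotted Hyena (all prey gone), Lion (all prey gone) → extinct.
No further losses. Total secondary extinctions: 4.

4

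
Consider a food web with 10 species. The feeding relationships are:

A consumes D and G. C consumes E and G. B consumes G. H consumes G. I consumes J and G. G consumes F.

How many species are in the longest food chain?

3 species

One longest chain: F → G → C.
It has 3 species and 2 links.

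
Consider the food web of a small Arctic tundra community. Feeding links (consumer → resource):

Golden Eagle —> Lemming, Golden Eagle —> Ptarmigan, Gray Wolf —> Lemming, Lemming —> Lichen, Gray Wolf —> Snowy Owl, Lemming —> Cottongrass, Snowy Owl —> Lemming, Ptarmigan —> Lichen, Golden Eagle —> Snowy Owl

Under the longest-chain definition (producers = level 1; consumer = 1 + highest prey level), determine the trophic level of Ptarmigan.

Lichen is a producer → level 1.
Ptarmigan eats Lichen → level 2.

Trophic level 2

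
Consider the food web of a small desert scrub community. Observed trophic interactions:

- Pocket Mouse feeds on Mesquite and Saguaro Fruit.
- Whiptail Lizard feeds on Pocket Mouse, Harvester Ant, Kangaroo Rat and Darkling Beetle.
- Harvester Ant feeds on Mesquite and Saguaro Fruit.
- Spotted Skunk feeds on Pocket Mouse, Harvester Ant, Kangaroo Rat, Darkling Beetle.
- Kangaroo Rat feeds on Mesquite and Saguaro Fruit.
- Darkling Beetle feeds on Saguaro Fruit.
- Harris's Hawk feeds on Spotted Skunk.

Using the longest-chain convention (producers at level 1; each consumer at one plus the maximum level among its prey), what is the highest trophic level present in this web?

Producers (level 1): Mesquite, Saguaro Fruit.
Mesquite → Harvester Ant → Spotted Skunk → Harris's Hawk gives Harris's Hawk level 4.
No species has a prey at level 4, so no species reaches level 5.

4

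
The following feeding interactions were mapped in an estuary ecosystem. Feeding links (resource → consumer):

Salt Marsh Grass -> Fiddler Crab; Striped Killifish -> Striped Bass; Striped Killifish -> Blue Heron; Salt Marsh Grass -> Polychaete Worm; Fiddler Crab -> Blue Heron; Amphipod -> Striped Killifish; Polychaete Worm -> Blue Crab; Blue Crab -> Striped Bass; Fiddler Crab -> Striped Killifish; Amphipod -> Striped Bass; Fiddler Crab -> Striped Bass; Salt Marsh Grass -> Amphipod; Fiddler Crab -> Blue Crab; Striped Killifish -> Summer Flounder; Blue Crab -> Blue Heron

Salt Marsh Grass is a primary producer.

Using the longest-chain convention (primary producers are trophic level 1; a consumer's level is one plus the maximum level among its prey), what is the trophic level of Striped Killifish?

Salt Marsh Grass is a producer → level 1.
Fiddler Crab eats Salt Marsh Grass → level 2.
Striped Killifish eats Fiddler Crab (level 2); other prey at levels: Amphipod 2 → level 3.

Trophic level 3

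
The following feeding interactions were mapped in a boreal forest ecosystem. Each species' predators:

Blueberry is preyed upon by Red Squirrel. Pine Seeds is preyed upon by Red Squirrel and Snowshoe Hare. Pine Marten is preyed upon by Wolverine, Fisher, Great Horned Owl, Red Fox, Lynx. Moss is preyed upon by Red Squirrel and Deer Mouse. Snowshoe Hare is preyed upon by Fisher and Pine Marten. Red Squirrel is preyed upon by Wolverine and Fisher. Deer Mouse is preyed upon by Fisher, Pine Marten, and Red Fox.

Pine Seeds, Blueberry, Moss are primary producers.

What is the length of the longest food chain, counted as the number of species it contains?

4 species

One longest chain: Pine Seeds → Snowshoe Hare → Pine Marten → Wolverine.
It has 4 species and 3 links.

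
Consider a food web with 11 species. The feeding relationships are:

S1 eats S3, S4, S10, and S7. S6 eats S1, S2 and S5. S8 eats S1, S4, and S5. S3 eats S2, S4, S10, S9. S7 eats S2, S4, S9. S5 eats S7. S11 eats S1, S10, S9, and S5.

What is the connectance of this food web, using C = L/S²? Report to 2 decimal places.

C = 0.18

The web has S = 11 species and L = 22 feeding links.
C = L / S² = 22 / 121 = 0.1818 ≈ 0.18.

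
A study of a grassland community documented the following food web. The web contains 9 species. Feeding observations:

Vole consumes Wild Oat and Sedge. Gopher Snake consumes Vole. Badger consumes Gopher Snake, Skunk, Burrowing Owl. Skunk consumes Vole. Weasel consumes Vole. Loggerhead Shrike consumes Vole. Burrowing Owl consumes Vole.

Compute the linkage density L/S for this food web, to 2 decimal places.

There are L = 10 links among S = 9 species.
L/S = 10/9 = 1.1111 ≈ 1.11.

L/S = 1.11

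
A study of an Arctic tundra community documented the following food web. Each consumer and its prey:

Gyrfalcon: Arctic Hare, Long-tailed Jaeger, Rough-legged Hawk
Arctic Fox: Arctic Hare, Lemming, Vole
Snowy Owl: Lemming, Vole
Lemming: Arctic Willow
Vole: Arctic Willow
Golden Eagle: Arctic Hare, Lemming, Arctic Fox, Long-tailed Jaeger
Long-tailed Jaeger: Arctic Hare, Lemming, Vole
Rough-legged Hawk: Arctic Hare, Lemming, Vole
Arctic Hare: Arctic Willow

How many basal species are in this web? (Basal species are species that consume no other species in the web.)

Basal species (no prey listed): Arctic Willow.
Count: 1.

1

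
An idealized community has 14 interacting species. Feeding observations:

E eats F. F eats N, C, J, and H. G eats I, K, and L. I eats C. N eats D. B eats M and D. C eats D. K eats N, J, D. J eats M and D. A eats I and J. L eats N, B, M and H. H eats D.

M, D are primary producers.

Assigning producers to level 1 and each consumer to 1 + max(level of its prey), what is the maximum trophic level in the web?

Producers (level 1): M, D.
D → C → I → A gives A level 4.
No species has a prey at level 4, so no species reaches level 5.

4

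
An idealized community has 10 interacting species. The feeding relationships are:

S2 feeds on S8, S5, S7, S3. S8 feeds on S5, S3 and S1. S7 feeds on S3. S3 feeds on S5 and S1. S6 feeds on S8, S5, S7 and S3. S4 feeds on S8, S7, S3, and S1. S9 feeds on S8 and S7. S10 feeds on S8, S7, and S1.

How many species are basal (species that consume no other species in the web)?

Basal species (no prey listed): S1, S5.
Count: 2.

2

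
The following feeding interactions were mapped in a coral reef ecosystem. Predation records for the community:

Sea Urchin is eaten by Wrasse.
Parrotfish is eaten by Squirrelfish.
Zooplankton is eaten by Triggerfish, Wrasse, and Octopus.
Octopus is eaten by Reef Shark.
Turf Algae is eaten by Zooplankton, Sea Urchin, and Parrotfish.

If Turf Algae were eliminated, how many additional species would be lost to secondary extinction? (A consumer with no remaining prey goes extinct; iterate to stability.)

8

Remove Turf Algae.
Round 1: Parrotfish (all prey gone), Sea Urchin (all prey gone), Zooplankton (all prey gone) → extinct.
Round 2: Squirrelfish (all prey gone), Octopus (all prey gone), Wrasse (all prey gone), Triggerfish (all prey gone) → extinct.
Round 3: Reef Shark (all prey gone) → extinct.
No further losses. Total secondary extinctions: 8.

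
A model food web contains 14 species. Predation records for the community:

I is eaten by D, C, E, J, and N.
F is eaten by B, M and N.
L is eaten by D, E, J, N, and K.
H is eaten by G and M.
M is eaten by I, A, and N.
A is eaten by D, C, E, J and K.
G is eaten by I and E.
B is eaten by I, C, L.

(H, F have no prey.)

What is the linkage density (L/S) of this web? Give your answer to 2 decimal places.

There are L = 28 links among S = 14 species.
L/S = 28/14 = 2.0000 ≈ 2.00.

L/S = 2.00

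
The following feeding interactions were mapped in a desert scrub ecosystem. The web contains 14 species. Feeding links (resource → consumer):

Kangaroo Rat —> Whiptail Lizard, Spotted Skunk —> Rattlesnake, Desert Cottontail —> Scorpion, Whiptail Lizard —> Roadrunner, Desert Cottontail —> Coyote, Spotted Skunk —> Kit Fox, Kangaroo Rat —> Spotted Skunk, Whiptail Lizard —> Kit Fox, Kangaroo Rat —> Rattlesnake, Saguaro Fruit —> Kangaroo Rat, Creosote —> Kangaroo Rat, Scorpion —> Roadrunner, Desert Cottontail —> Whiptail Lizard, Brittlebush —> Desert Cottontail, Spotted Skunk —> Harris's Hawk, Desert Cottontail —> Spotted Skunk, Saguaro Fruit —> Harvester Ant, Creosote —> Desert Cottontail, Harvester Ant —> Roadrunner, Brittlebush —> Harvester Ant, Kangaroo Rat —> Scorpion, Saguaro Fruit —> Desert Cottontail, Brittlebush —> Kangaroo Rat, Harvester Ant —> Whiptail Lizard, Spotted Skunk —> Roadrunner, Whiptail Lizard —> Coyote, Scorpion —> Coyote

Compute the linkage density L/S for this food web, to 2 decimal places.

L/S = 1.93

There are L = 27 links among S = 14 species.
L/S = 27/14 = 1.9286 ≈ 1.93.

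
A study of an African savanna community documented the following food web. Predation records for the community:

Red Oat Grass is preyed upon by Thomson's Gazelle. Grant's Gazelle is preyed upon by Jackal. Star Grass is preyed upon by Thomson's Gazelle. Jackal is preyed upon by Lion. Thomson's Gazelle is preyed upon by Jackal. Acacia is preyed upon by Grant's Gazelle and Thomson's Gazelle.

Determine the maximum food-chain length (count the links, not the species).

One longest chain: Acacia → Grant's Gazelle → Jackal → Lion.
It has 4 species and 3 links.

3 links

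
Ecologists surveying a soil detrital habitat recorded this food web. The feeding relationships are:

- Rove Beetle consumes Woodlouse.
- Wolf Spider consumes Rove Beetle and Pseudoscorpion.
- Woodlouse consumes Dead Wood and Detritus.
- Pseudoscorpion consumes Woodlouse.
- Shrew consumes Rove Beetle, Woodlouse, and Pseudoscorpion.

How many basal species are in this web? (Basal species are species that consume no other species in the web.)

Basal species (no prey listed): Detritus, Dead Wood.
Count: 2.

2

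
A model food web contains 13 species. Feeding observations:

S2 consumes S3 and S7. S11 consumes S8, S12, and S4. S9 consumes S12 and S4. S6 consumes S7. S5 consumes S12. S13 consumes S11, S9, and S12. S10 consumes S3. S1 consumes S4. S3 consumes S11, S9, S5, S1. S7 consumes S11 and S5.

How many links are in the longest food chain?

3 links

One longest chain: S8 → S11 → S7 → S2.
It has 4 species and 3 links.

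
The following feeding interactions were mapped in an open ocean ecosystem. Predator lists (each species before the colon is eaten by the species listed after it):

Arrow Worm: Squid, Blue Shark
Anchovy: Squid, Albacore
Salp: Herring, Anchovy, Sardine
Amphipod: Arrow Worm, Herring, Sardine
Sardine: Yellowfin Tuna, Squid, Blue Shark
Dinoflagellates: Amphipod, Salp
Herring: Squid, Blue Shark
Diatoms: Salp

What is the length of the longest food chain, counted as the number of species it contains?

One longest chain: Dinoflagellates → Amphipod → Sardine → Yellowfin Tuna.
It has 4 species and 3 links.

4 species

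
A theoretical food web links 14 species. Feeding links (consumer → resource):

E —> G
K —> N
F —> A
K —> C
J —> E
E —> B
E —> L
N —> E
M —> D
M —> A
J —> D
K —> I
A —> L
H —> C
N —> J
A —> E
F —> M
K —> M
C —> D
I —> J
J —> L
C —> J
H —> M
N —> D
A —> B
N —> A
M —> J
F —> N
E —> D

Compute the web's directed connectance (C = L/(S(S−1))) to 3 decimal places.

The web has S = 14 species and L = 29 feeding links.
C = L / (S(S−1)) = 29 / 182 = 0.1593 ≈ 0.159.

C = 0.159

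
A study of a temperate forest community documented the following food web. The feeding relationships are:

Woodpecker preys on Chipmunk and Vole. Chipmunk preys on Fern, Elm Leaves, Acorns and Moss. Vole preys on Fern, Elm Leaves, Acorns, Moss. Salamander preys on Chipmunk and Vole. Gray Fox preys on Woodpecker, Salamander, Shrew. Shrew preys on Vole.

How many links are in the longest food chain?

One longest chain: Elm Leaves → Vole → Shrew → Gray Fox.
It has 4 species and 3 links.

3 links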